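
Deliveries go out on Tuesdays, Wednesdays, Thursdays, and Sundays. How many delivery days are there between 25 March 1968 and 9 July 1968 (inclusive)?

61

25 March 1968 is a Monday.
The range spans 107 days (inclusive of both endpoints).
107 = 7 × 15 + 2, so there are 15 full weeks plus 2 extra days.
Each full week contributes 4 days from the set (Tue, Wed, Thu, Sun): 15 × 4 = 60.
The 2 extra days are Mon, Tue — 1 of them qualifies.
Total: 60 + 1 = 61.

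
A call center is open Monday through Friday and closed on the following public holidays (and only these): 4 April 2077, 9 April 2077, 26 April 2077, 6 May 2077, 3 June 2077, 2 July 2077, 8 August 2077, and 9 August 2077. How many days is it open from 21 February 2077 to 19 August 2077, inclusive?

123 working days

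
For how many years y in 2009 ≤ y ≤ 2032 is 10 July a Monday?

3

Day of week of July 10 in each year:
2009: Fri, 2010: Sat, 2011: Sun, 2012: Tue, 2013: Wed, 2014: Thu, 2015: Fri, 2016: Sun, 2017: Mon ✓, 2018: Tue, 2019: Wed, 2020: Fri, 2021: Sat, 2022: Sun, 2023: Mon ✓, 2024: Wed, 2025: Thu, 2026: Fri, 2027: Sat, 2028: Mon ✓, 2029: Tue, 2030: Wed, 2031: Thu, 2032: Sat
Mondays: 2017, 2023, 2028.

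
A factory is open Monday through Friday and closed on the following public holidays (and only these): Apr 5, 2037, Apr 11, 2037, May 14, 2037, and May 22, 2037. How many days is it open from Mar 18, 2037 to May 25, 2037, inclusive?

Mar 18, 2037 is a Wednesday.
The range spans 69 days (inclusive of both endpoints).
69 = 7 × 9 + 6, so there are 9 full weeks plus 6 extra days.
Each full week contributes 5 weekdays (Mon–Fri): 9 × 5 = 45.
The 6 extra days are Wednesday, Thursday, Friday, Saturday, Sunday, Monday — 4 of them qualify.
Total: 45 + 4 = 49.
Holidays: Apr 5, 2037 (Sun); Apr 11, 2037 (Sat); May 14, 2037 (Thu); May 22, 2037 (Fri).
2 of the 4 holidays fall on weekdays; the rest are weekends and were already excluded.
Business days: 49 − 2 = 47.

47 business days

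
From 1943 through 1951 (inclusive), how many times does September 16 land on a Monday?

Day of week of September 16 in each year:
1943: Thu, 1944: Sat, 1945: Sun, 1946: Mon ✓, 1947: Tue, 1948: Thu, 1949: Fri, 1950: Sat, 1951: Sun
Mondays: 1946.

1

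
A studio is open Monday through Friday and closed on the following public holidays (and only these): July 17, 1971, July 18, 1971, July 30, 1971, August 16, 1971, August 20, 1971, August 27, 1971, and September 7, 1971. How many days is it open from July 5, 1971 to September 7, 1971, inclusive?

July 5, 1971 is a Monday.
That's 65 days from start to end, counting both.
65 = 7 × 9 + 2, so there are 9 full weeks plus 2 extra days.
Each full week contributes 5 weekdays (Mon–Fri): 9 × 5 = 45.
The 2 extra days are Mon, Tue — 2 of them qualify.
Total: 45 + 2 = 47.
Holidays: July 17, 1971 (Sat); July 18, 1971 (Sun); July 30, 1971 (Fri); August 16, 1971 (Mon); August 20, 1971 (Fri); August 27, 1971 (Fri); September 7, 1971 (Tue).
5 of the 7 holidays fall on weekdays; the rest are weekends and were already excluded.
Business days: 47 − 5 = 42.

42 business days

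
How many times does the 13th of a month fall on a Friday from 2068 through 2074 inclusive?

Friday-the-13ths by year:
2068: Jan, Apr, Jul
2069: Sep, Dec
2070: Jun
2071: Feb, Mar, Nov
2072: May
2073: Jan, Oct
2074: Apr, Jul

14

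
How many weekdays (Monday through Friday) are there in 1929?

261 weekdays

Jan 1, 1929 is a Tuesday.
The range spans 365 days (inclusive of both endpoints).
365 = 7 × 52 + 1, so there are 52 full weeks plus 1 extra day.
Each full week contributes 5 weekdays (Mon–Fri): 52 × 5 = 260.
The 1 extra day is Tue — 1 of them qualifies.
Total: 260 + 1 = 261.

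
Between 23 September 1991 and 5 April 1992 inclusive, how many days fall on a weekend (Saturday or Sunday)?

23 September 1991 is a Monday.
From 23 September 1991 to 5 April 1992 is 196 days inclusive.
196 = 7 × 28, so the span is exactly 28 full weeks.
Each full week contributes 2 weekend days (Sat, Sun): 28 × 2 = 56.

56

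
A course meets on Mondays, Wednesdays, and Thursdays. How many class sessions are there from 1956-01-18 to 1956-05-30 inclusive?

1956-01-18 is a Wednesday.
From 1956-01-18 to 1956-05-30 is 134 days inclusive.
134 = 7 × 19 + 1, so there are 19 full weeks plus 1 extra day.
Each full week contributes 3 days from the set (Mon, Wed, Thu): 19 × 3 = 57.
The 1 extra day is Wednesday — 1 of them qualifies.
Total: 57 + 1 = 58.

58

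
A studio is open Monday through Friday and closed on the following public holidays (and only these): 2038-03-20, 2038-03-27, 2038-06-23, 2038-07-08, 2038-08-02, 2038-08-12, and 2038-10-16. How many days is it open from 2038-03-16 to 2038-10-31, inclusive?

160

2038-03-16 is a Tuesday.
The range spans 230 days (inclusive of both endpoints).
230 = 7 × 32 + 6, so there are 32 full weeks plus 6 extra days.
Each full week contributes 5 weekdays (Mon–Fri): 32 × 5 = 160.
The 6 extra days are Tuesday, Wednesday, Thursday, Friday, Saturday, Sunday — 4 of them qualify.
Total: 160 + 4 = 164.
Holidays: 2038-03-20 (Sat); 2038-03-27 (Sat); 2038-06-23 (Wed); 2038-07-08 (Thu); 2038-08-02 (Mon); 2038-08-12 (Thu); 2038-10-16 (Sat).
4 of the 7 holidays fall on weekdays; the rest are weekends and were already excluded.
Business days: 164 − 4 = 160.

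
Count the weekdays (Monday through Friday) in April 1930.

1930-04-01 is a Tuesday.
From 1930-04-01 to 1930-04-30 is 30 days inclusive.
30 = 7 × 4 + 2, so there are 4 full weeks plus 2 extra days.
Each full week contributes 5 weekdays (Mon–Fri): 4 × 5 = 20.
The 2 extra days are Tue, Wed — 2 of them qualify.
Total: 20 + 2 = 22.

22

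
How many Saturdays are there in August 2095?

4

2095-08-01 is a Monday.
From 2095-08-01 to 2095-08-31 is 31 days inclusive.
31 = 7 × 4 + 3, so there are 4 full weeks plus 3 extra days.
Each full week contributes one Saturday: 4 so far.
The 3 extra days are Mon, Tue, Wed — none qualify.
Total: 4 + 0 = 4.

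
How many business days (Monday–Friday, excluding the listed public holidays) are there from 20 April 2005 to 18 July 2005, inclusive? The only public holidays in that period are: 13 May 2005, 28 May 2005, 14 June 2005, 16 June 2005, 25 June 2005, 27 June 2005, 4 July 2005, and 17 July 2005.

20 April 2005 is a Wednesday.
That's 90 days from start to end, counting both.
90 = 7 × 12 + 6, so there are 12 full weeks plus 6 extra days.
Each full week contributes 5 weekdays (Mon–Fri): 12 × 5 = 60.
The 6 extra days are Wednesday, Thursday, Friday, Saturday, Sunday, Monday — 4 of them qualify.
Total: 60 + 4 = 64.
Holidays: 13 May 2005 (Fri); 28 May 2005 (Sat); 14 June 2005 (Tue); 16 June 2005 (Thu); 25 June 2005 (Sat); 27 June 2005 (Mon); 4 July 2005 (Mon); 17 July 2005 (Sun).
5 of the 8 holidays fall on weekdays; the rest are weekends and were already excluded.
Business days: 64 − 5 = 59.

59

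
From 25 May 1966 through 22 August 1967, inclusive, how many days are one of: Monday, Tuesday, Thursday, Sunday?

260

25 May 1966 is a Wednesday.
That's 455 days from start to end, counting both.
455 = 7 × 65, so the span is exactly 65 full weeks.
Each full week contributes 4 days from the set (Mon, Tue, Thu, Sun): 65 × 4 = 260.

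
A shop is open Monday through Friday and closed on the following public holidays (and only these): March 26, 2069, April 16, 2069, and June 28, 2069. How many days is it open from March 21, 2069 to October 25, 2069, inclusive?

March 21, 2069 is a Thursday.
The range spans 219 days (inclusive of both endpoints).
219 = 7 × 31 + 2, so there are 31 full weeks plus 2 extra days.
Each full week contributes 5 weekdays (Mon–Fri): 31 × 5 = 155.
The 2 extra days are Thu, Fri — 2 of them qualify.
Total: 155 + 2 = 157.
Holidays: March 26, 2069 (Tue); April 16, 2069 (Tue); June 28, 2069 (Fri).
All 3 holidays fall on weekdays, so subtract 3.
Business days: 157 − 3 = 154.

154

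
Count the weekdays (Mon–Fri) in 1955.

260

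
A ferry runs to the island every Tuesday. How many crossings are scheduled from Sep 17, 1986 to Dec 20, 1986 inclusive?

Sep 17, 1986 is a Wednesday.
That's 95 days from start to end, counting both.
95 = 7 × 13 + 4, so there are 13 full weeks plus 4 extra days.
Each full week contributes one Tuesday: 13 so far.
The 4 extra days are Wed, Thu, Fri, Sat — none qualify.
Total: 13 + 0 = 13.

13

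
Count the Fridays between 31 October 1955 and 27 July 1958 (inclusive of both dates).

143

31 October 1955 is a Monday.
That's 1001 days from start to end, counting both.
1001 = 7 × 143, so the span is exactly 143 full weeks.
Each full week contributes one Friday: 143 so far.
Total: 143.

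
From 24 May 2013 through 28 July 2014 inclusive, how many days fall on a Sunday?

62

24 May 2013 is a Friday.
That's 431 days from start to end, counting both.
431 = 7 × 61 + 4, so there are 61 full weeks plus 4 extra days.
Each full week contributes one Sunday: 61 so far.
The 4 extra days are Fri, Sat, Sun, Mon — 1 of them qualifies.
Total: 61 + 1 = 62.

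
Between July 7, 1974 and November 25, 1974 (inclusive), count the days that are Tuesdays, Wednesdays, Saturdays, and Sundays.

July 7, 1974 is a Sunday.
From July 7, 1974 to November 25, 1974 is 142 days inclusive.
142 = 7 × 20 + 2, so there are 20 full weeks plus 2 extra days.
Each full week contributes 4 days from the set (Tue, Wed, Sat, Sun): 20 × 4 = 80.
The 2 extra days are Sun, Mon — 1 of them qualifies.
Total: 80 + 1 = 81.

81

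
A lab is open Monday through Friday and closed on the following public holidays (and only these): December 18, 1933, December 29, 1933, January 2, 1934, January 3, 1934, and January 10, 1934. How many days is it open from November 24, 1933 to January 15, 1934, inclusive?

November 24, 1933 is a Friday.
From November 24, 1933 to January 15, 1934 is 53 days inclusive.
53 = 7 × 7 + 4, so there are 7 full weeks plus 4 extra days.
Each full week contributes 5 weekdays (Mon–Fri): 7 × 5 = 35.
The 4 extra days are Friday, Saturday, Sunday, Monday — 2 of them qualify.
Total: 35 + 2 = 37.
Holidays: December 18, 1933 (Mon); December 29, 1933 (Fri); January 2, 1934 (Tue); January 3, 1934 (Wed); January 10, 1934 (Wed).
All 5 holidays fall on weekdays, so subtract 5.
Business days: 37 − 5 = 32.

32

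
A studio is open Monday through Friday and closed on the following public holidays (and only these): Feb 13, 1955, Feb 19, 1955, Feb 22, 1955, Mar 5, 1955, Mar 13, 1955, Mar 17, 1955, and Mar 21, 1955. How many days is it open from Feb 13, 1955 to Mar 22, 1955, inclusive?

Feb 13, 1955 is a Sunday.
From Feb 13, 1955 to Mar 22, 1955 is 38 days inclusive.
38 = 7 × 5 + 3, so there are 5 full weeks plus 3 extra days.
Each full week contributes 5 weekdays (Mon–Fri): 5 × 5 = 25.
The 3 extra days are Sun, Mon, Tue — 2 of them qualify.
Total: 25 + 2 = 27.
Holidays: Feb 13, 1955 (Sun); Feb 19, 1955 (Sat); Feb 22, 1955 (Tue); Mar 5, 1955 (Sat); Mar 13, 1955 (Sun); Mar 17, 1955 (Thu); Mar 21, 1955 (Mon).
3 of the 7 holidays fall on weekdays; the rest are weekends and were already excluded.
Business days: 27 − 3 = 24.

24 working days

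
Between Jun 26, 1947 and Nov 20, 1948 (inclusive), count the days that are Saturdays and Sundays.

147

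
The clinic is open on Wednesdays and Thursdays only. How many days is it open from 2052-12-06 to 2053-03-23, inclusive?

30

2052-12-06 is a Friday.
From 2052-12-06 to 2053-03-23 is 108 days inclusive.
108 = 7 × 15 + 3, so there are 15 full weeks plus 3 extra days.
Each full week contributes 2 days from the set (Wed, Thu): 15 × 2 = 30.
The 3 extra days are Friday, Saturday, Sunday — none qualify.
Total: 30 + 0 = 30.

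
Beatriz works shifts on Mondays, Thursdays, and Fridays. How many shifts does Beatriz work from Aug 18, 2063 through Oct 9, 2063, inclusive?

Aug 18, 2063 is a Saturday.
The range spans 53 days (inclusive of both endpoints).
53 = 7 × 7 + 4, so there are 7 full weeks plus 4 extra days.
Each full week contributes 3 days from the set (Mon, Thu, Fri): 7 × 3 = 21.
The 4 extra days are Saturday, Sunday, Monday, Tuesday — 1 of them qualifies.
Total: 21 + 1 = 22.

22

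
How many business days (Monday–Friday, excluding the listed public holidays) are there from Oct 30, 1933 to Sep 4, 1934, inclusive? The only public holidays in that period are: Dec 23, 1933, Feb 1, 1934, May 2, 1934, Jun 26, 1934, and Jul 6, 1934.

Oct 30, 1933 is a Monday.
From Oct 30, 1933 to Sep 4, 1934 is 310 days inclusive.
310 = 7 × 44 + 2, so there are 44 full weeks plus 2 extra days.
Each full week contributes 5 weekdays (Mon–Fri): 44 × 5 = 220.
The 2 extra days are Monday, Tuesday — 2 of them qualify.
Total: 220 + 2 = 222.
Holidays: Dec 23, 1933 (Sat); Feb 1, 1934 (Thu); May 2, 1934 (Wed); Jun 26, 1934 (Tue); Jul 6, 1934 (Fri).
4 of the 5 holidays fall on weekdays; the rest are weekends and were already excluded.
Business days: 222 − 4 = 218.

218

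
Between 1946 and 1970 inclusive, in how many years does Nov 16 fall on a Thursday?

3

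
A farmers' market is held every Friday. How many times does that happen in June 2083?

4

1 June 2083 is a Tuesday.
The range spans 30 days (inclusive of both endpoints).
30 = 7 × 4 + 2, so there are 4 full weeks plus 2 extra days.
Each full week contributes one Friday: 4 so far.
The 2 extra days are Tue, Wed — none qualify.
Total: 4 + 0 = 4.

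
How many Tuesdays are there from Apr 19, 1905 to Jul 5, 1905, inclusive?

11

Apr 19, 1905 is a Wednesday.
From Apr 19, 1905 to Jul 5, 1905 is 78 days inclusive.
78 = 7 × 11 + 1, so there are 11 full weeks plus 1 extra day.
Each full week contributes one Tuesday: 11 so far.
The 1 extra day is Wednesday — none qualify.
Total: 11 + 0 = 11.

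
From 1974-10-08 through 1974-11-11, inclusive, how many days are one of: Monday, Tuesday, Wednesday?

1974-10-08 is a Tuesday.
That's 35 days from start to end, counting both.
35 = 7 × 5, so the span is exactly 5 full weeks.
Each full week contributes 3 days from the set (Mon, Tue, Wed): 5 × 3 = 15.

15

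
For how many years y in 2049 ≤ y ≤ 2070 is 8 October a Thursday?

2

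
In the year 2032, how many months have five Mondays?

A month has five Mondays exactly when Monday falls within its first (length − 28) days.
Jan: 31 days, starts Thu → 5 of Thu, Fri, Sat
Feb: 29 days, starts Sun → 5 of Sun
Mar: 31 days, starts Mon → 5 of Mon, Tue, Wed ✓
Apr: 30 days, starts Thu → 5 of Thu, Fri
May: 31 days, starts Sat → 5 of Sat, Sun, Mon ✓
Jun: 30 days, starts Tue → 5 of Tue, Wed
Jul: 31 days, starts Thu → 5 of Thu, Fri, Sat
Aug: 31 days, starts Sun → 5 of Sun, Mon, Tue ✓
Sep: 30 days, starts Wed → 5 of Wed, Thu
Oct: 31 days, starts Fri → 5 of Fri, Sat, Sun
Nov: 30 days, starts Mon → 5 of Mon, Tue ✓
Dec: 31 days, starts Wed → 5 of Wed, Thu, Fri
Months with five Mondays: Mar, May, Aug, Nov.

4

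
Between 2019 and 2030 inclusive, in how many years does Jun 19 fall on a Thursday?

1

Day of week of June 19 in each year:
2019: Wed, 2020: Fri, 2021: Sat, 2022: Sun, 2023: Mon, 2024: Wed, 2025: Thu ✓, 2026: Fri, 2027: Sat, 2028: Mon, 2029: Tue, 2030: Wed
Thursdays: 2025.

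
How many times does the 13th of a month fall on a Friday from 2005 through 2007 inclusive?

5

Friday-the-13ths by year:
2005: May
2006: Jan, Oct
2007: Apr, Jul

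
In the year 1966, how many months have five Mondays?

4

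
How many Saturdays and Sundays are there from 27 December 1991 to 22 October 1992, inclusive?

27 December 1991 is a Friday.
That's 301 days from start to end, counting both.
301 = 7 × 43, so the span is exactly 43 full weeks.
Each full week contributes 2 weekend days (Sat, Sun): 43 × 2 = 86.

86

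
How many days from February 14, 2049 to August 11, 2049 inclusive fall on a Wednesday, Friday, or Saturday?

76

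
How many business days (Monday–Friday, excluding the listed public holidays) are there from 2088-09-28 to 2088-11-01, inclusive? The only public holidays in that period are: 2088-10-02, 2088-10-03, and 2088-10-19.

2088-09-28 is a Tuesday.
The range spans 35 days (inclusive of both endpoints).
35 = 7 × 5, so the span is exactly 5 full weeks.
Each full week contributes 5 weekdays (Mon–Fri): 5 × 5 = 25.
Total: 25.
Holidays: 2088-10-02 (Sat); 2088-10-03 (Sun); 2088-10-19 (Tue).
1 of the 3 holidays fall on weekdays; the rest are weekends and were already excluded.
Business days: 25 − 1 = 24.

24 business days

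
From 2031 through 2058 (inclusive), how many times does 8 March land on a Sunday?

4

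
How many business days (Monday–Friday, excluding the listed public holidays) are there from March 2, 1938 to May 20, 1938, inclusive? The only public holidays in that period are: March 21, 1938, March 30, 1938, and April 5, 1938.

55

March 2, 1938 is a Wednesday.
That's 80 days from start to end, counting both.
80 = 7 × 11 + 3, so there are 11 full weeks plus 3 extra days.
Each full week contributes 5 weekdays (Mon–Fri): 11 × 5 = 55.
The 3 extra days are Wednesday, Thursday, Friday — 3 of them qualify.
Total: 55 + 3 = 58.
Holidays: March 21, 1938 (Mon); March 30, 1938 (Wed); April 5, 1938 (Tue).
All 3 holidays fall on weekdays, so subtract 3.
Business days: 58 − 3 = 55.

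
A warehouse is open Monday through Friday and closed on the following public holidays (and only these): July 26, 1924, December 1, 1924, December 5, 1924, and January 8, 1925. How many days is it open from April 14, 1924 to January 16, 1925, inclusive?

197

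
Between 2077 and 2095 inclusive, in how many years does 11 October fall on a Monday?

Day of week of October 11 in each year:
2077: Mon ✓, 2078: Tue, 2079: Wed, 2080: Fri, 2081: Sat, 2082: Sun, 2083: Mon ✓, 2084: Wed, 2085: Thu, 2086: Fri, 2087: Sat, 2088: Mon ✓, 2089: Tue, 2090: Wed, 2091: Thu, 2092: Sat, 2093: Sun, 2094: Mon ✓, 2095: Tue
Mondays: 2077, 2083, 2088, 2094.

4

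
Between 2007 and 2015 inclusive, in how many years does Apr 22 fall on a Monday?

Day of week of April 22 in each year:
2007: Sun, 2008: Tue, 2009: Wed, 2010: Thu, 2011: Fri, 2012: Sun, 2013: Mon ✓, 2014: Tue, 2015: Wed
Mondays: 2013.

1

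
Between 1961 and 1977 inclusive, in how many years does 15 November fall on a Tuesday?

2

Day of week of November 15 in each year:
1961: Wed, 1962: Thu, 1963: Fri, 1964: Sun, 1965: Mon, 1966: Tue ✓, 1967: Wed, 1968: Fri, 1969: Sat, 1970: Sun, 1971: Mon, 1972: Wed, 1973: Thu, 1974: Fri, 1975: Sat, 1976: Mon, 1977: Tue ✓
Tuesdays: 1966, 1977.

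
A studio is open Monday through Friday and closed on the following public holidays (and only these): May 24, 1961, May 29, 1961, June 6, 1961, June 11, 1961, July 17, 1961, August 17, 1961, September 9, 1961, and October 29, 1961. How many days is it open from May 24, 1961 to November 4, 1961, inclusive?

113 business days

May 24, 1961 is a Wednesday.
From May 24, 1961 to November 4, 1961 is 165 days inclusive.
165 = 7 × 23 + 4, so there are 23 full weeks plus 4 extra days.
Each full week contributes 5 weekdays (Mon–Fri): 23 × 5 = 115.
The 4 extra days are Wed, Thu, Fri, Sat — 3 of them qualify.
Total: 115 + 3 = 118.
Holidays: May 24, 1961 (Wed); May 29, 1961 (Mon); June 6, 1961 (Tue); June 11, 1961 (Sun); July 17, 1961 (Mon); August 17, 1961 (Thu); September 9, 1961 (Sat); October 29, 1961 (Sun).
5 of the 8 holidays fall on weekdays; the rest are weekends and were already excluded.
Business days: 118 − 5 = 113.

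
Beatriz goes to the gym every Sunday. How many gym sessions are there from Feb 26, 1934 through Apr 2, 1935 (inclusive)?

57

Feb 26, 1934 is a Monday.
From Feb 26, 1934 to Apr 2, 1935 is 401 days inclusive.
401 = 7 × 57 + 2, so there are 57 full weeks plus 2 extra days.
Each full week contributes one Sunday: 57 so far.
The 2 extra days are Monday, Tuesday — none qualify.
Total: 57 + 0 = 57.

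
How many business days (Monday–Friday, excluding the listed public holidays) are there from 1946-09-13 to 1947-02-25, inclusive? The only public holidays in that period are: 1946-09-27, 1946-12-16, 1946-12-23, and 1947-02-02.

115

1946-09-13 is a Friday.
From 1946-09-13 to 1947-02-25 is 166 days inclusive.
166 = 7 × 23 + 5, so there are 23 full weeks plus 5 extra days.
Each full week contributes 5 weekdays (Mon–Fri): 23 × 5 = 115.
The 5 extra days are Fri, Sat, Sun, Mon, Tue — 3 of them qualify.
Total: 115 + 3 = 118.
Holidays: 1946-09-27 (Fri); 1946-12-16 (Mon); 1946-12-23 (Mon); 1947-02-02 (Sun).
3 of the 4 holidays fall on weekdays; the rest are weekends and were already excluded.
Business days: 118 − 3 = 115.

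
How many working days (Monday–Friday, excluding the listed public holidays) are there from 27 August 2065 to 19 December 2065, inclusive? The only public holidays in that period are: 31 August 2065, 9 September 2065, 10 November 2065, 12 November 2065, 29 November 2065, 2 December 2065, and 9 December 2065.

76 working days

27 August 2065 is a Thursday.
From 27 August 2065 to 19 December 2065 is 115 days inclusive.
115 = 7 × 16 + 3, so there are 16 full weeks plus 3 extra days.
Each full week contributes 5 weekdays (Mon–Fri): 16 × 5 = 80.
The 3 extra days are Thu, Fri, Sat — 2 of them qualify.
Total: 80 + 2 = 82.
Holidays: 31 August 2065 (Mon); 9 September 2065 (Wed); 10 November 2065 (Tue); 12 November 2065 (Thu); 29 November 2065 (Sun); 2 December 2065 (Wed); 9 December 2065 (Wed).
6 of the 7 holidays fall on weekdays; the rest are weekends and were already excluded.
Business days: 82 − 6 = 76.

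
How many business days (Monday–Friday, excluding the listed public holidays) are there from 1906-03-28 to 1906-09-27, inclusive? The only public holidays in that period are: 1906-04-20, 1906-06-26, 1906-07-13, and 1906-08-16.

1906-03-28 is a Wednesday.
That's 184 days from start to end, counting both.
184 = 7 × 26 + 2, so there are 26 full weeks plus 2 extra days.
Each full week contributes 5 weekdays (Mon–Fri): 26 × 5 = 130.
The 2 extra days are Wed, Thu — 2 of them qualify.
Total: 130 + 2 = 132.
Holidays: 1906-04-20 (Fri); 1906-06-26 (Tue); 1906-07-13 (Fri); 1906-08-16 (Thu).
All 4 holidays fall on weekdays, so subtract 4.
Business days: 132 − 4 = 128.

128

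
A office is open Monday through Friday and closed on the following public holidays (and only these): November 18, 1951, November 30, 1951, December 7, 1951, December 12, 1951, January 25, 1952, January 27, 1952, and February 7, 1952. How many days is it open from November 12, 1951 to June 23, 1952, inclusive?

156 working days

November 12, 1951 is a Monday.
The range spans 225 days (inclusive of both endpoints).
225 = 7 × 32 + 1, so there are 32 full weeks plus 1 extra day.
Each full week contributes 5 weekdays (Mon–Fri): 32 × 5 = 160.
The 1 extra day is Mon — 1 of them qualifies.
Total: 160 + 1 = 161.
Holidays: November 18, 1951 (Sun); November 30, 1951 (Fri); December 7, 1951 (Fri); December 12, 1951 (Wed); January 25, 1952 (Fri); January 27, 1952 (Sun); February 7, 1952 (Thu).
5 of the 7 holidays fall on weekdays; the rest are weekends and were already excluded.
Business days: 161 − 5 = 156.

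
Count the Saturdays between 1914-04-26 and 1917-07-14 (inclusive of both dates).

1914-04-26 is a Sunday.
The range spans 1176 days (inclusive of both endpoints).
1176 = 7 × 168, so the span is exactly 168 full weeks.
Each full week contributes one Saturday: 168 so far.
Total: 168.

168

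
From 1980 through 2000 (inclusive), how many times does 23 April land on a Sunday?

3

Day of week of April 23 in each year:
1980: Wed, 1981: Thu, 1982: Fri, 1983: Sat, 1984: Mon, 1985: Tue, 1986: Wed, 1987: Thu, 1988: Sat, 1989: Sun ✓, 1990: Mon, 1991: Tue, 1992: Thu, 1993: Fri, 1994: Sat, 1995: Sun ✓, 1996: Tue, 1997: Wed, 1998: Thu, 1999: Fri, 2000: Sun ✓
Sundays: 1989, 1995, 2000.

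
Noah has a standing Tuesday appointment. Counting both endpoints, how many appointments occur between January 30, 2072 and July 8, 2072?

January 30, 2072 is a Saturday.
That's 161 days from start to end, counting both.
161 = 7 × 23, so the span is exactly 23 full weeks.
Each full week contributes one Tuesday: 23 so far.

23 Tuesdays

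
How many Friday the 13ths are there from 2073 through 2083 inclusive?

Friday-the-13ths by year:
2073: Jan, Oct
2074: Apr, Jul
2075: Sep, Dec
2076: Mar, Nov
2077: Aug
2078: May
2079: Jan, Oct
2080: Sep, Dec
2081: Jun
2082: Feb, Mar, Nov
2083: Aug

19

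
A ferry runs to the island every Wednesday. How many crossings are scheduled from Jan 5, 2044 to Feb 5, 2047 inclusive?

161

Jan 5, 2044 is a Tuesday.
That's 1128 days from start to end, counting both.
1128 = 7 × 161 + 1, so there are 161 full weeks plus 1 extra day.
Each full week contributes one Wednesday: 161 so far.
The 1 extra day is Tue — none qualify.
Total: 161 + 0 = 161.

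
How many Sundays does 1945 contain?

1945-01-01 is a Monday.
That's 365 days from start to end, counting both.
365 = 7 × 52 + 1, so there are 52 full weeks plus 1 extra day.
Each full week contributes one Sunday: 52 so far.
The 1 extra day is Monday — none qualify.
Total: 52 + 0 = 52.

52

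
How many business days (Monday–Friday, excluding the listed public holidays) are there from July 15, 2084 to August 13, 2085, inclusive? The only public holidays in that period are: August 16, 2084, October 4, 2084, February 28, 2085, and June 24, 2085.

July 15, 2084 is a Saturday.
That's 395 days from start to end, counting both.
395 = 7 × 56 + 3, so there are 56 full weeks plus 3 extra days.
Each full week contributes 5 weekdays (Mon–Fri): 56 × 5 = 280.
The 3 extra days are Saturday, Sunday, Monday — 1 of them qualifies.
Total: 280 + 1 = 281.
Holidays: August 16, 2084 (Wed); October 4, 2084 (Wed); February 28, 2085 (Wed); June 24, 2085 (Sun).
3 of the 4 holidays fall on weekdays; the rest are weekends and were already excluded.
Business days: 281 − 3 = 278.

278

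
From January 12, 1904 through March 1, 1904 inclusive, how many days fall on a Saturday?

7

January 12, 1904 is a Tuesday.
That's 50 days from start to end, counting both.
50 = 7 × 7 + 1, so there are 7 full weeks plus 1 extra day.
Each full week contributes one Saturday: 7 so far.
The 1 extra day is Tuesday — none qualify.
Total: 7 + 0 = 7.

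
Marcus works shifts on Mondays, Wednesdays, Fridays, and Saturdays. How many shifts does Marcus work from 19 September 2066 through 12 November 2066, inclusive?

31

19 September 2066 is a Sunday.
The range spans 55 days (inclusive of both endpoints).
55 = 7 × 7 + 6, so there are 7 full weeks plus 6 extra days.
Each full week contributes 4 days from the set (Mon, Wed, Fri, Sat): 7 × 4 = 28.
The 6 extra days are Sunday, Monday, Tuesday, Wednesday, Thursday, Friday — 3 of them qualify.
Total: 28 + 3 = 31.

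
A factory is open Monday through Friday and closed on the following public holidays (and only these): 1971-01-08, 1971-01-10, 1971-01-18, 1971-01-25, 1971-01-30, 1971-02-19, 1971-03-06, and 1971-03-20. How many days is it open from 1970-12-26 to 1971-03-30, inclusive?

63 working days

1970-12-26 is a Saturday.
That's 95 days from start to end, counting both.
95 = 7 × 13 + 4, so there are 13 full weeks plus 4 extra days.
Each full week contributes 5 weekdays (Mon–Fri): 13 × 5 = 65.
The 4 extra days are Saturday, Sunday, Monday, Tuesday — 2 of them qualify.
Total: 65 + 2 = 67.
Holidays: 1971-01-08 (Fri); 1971-01-10 (Sun); 1971-01-18 (Mon); 1971-01-25 (Mon); 1971-01-30 (Sat); 1971-02-19 (Fri); 1971-03-06 (Sat); 1971-03-20 (Sat).
4 of the 8 holidays fall on weekdays; the rest are weekends and were already excluded.
Business days: 67 − 4 = 63.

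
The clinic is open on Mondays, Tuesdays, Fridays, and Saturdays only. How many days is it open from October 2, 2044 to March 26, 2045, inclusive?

100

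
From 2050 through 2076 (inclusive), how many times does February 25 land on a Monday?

4

Day of week of February 25 in each year:
2050: Fri, 2051: Sat, 2052: Sun, 2053: Tue, 2054: Wed, 2055: Thu, 2056: Fri, 2057: Sun, 2058: Mon ✓, 2059: Tue, 2060: Wed, 2061: Fri, 2062: Sat, 2063: Sun, 2064: Mon ✓, 2065: Wed, 2066: Thu, 2067: Fri, 2068: Sat, 2069: Mon ✓, 2070: Tue, 2071: Wed, 2072: Thu, 2073: Sat, 2074: Sun, 2075: Mon ✓, 2076: Tue
Mondays: 2058, 2064, 2069, 2075.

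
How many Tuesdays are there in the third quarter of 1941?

July 1, 1941 is a Tuesday.
The range spans 92 days (inclusive of both endpoints).
92 = 7 × 13 + 1, so there are 13 full weeks plus 1 extra day.
Each full week contributes one Tuesday: 13 so far.
The 1 extra day is Tuesday — 1 of them qualifies.
Total: 13 + 1 = 14.

14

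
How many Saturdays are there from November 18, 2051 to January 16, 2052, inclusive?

November 18, 2051 is a Saturday.
That's 60 days from start to end, counting both.
60 = 7 × 8 + 4, so there are 8 full weeks plus 4 extra days.
Each full week contributes one Saturday: 8 so far.
The 4 extra days are Sat, Sun, Mon, Tue — 1 of them qualifies.
Total: 8 + 1 = 9.

9 Saturdays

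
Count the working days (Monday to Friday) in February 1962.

20

Feb 1, 1962 is a Thursday.
That's 28 days from start to end, counting both.
28 = 7 × 4, so the span is exactly 4 full weeks.
Each full week contributes 5 weekdays (Mon–Fri): 4 × 5 = 20.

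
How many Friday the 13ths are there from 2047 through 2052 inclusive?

Friday-the-13ths by year:
2047: Sep, Dec
2048: Mar, Nov
2049: Aug
2050: May
2051: Jan, Oct
2052: Sep, Dec

10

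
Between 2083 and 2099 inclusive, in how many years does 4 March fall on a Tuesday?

3

Day of week of March 4 in each year:
2083: Thu, 2084: Sat, 2085: Sun, 2086: Mon, 2087: Tue ✓, 2088: Thu, 2089: Fri, 2090: Sat, 2091: Sun, 2092: Tue ✓, 2093: Wed, 2094: Thu, 2095: Fri, 2096: Sun, 2097: Mon, 2098: Tue ✓, 2099: Wed
Tuesdays: 2087, 2092, 2098.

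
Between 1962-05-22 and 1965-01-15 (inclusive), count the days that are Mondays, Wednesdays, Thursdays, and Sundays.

554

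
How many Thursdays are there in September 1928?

4

1 September 1928 is a Saturday.
From 1 September 1928 to 30 September 1928 is 30 days inclusive.
30 = 7 × 4 + 2, so there are 4 full weeks plus 2 extra days.
Each full week contributes one Thursday: 4 so far.
The 2 extra days are Sat, Sun — none qualify.
Total: 4 + 0 = 4.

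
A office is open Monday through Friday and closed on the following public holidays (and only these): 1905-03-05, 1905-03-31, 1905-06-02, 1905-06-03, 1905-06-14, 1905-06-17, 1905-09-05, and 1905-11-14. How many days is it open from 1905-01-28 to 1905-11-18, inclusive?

1905-01-28 is a Saturday.
That's 295 days from start to end, counting both.
295 = 7 × 42 + 1, so there are 42 full weeks plus 1 extra day.
Each full week contributes 5 weekdays (Mon–Fri): 42 × 5 = 210.
The 1 extra day is Sat — none qualify.
Total: 210 + 0 = 210.
Holidays: 1905-03-05 (Sun); 1905-03-31 (Fri); 1905-06-02 (Fri); 1905-06-03 (Sat); 1905-06-14 (Wed); 1905-06-17 (Sat); 1905-09-05 (Tue); 1905-11-14 (Tue).
5 of the 8 holidays fall on weekdays; the rest are weekends and were already excluded.
Business days: 210 − 5 = 205.

205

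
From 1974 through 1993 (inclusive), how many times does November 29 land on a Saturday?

3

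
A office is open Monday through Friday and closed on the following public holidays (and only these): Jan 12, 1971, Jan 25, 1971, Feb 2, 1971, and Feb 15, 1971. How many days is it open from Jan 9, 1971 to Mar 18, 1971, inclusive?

Jan 9, 1971 is a Saturday.
The range spans 69 days (inclusive of both endpoints).
69 = 7 × 9 + 6, so there are 9 full weeks plus 6 extra days.
Each full week contributes 5 weekdays (Mon–Fri): 9 × 5 = 45.
The 6 extra days are Saturday, Sunday, Monday, Tuesday, Wednesday, Thursday — 4 of them qualify.
Total: 45 + 4 = 49.
Holidays: Jan 12, 1971 (Tue); Jan 25, 1971 (Mon); Feb 2, 1971 (Tue); Feb 15, 1971 (Mon).
All 4 holidays fall on weekdays, so subtract 4.
Business days: 49 − 4 = 45.

45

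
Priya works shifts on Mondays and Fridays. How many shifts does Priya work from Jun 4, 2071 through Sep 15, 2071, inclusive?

Jun 4, 2071 is a Thursday.
That's 104 days from start to end, counting both.
104 = 7 × 14 + 6, so there are 14 full weeks plus 6 extra days.
Each full week contributes 2 days from the set (Mon, Fri): 14 × 2 = 28.
The 6 extra days are Thu, Fri, Sat, Sun, Mon, Tue — 2 of them qualify.
Total: 28 + 2 = 30.

30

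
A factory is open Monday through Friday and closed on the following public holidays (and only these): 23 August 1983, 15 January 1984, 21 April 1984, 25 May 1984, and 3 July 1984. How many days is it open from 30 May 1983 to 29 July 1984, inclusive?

302

30 May 1983 is a Monday.
From 30 May 1983 to 29 July 1984 is 427 days inclusive.
427 = 7 × 61, so the span is exactly 61 full weeks.
Each full week contributes 5 weekdays (Mon–Fri): 61 × 5 = 305.
Holidays: 23 August 1983 (Tue); 15 January 1984 (Sun); 21 April 1984 (Sat); 25 May 1984 (Fri); 3 July 1984 (Tue).
3 of the 5 holidays fall on weekdays; the rest are weekends and were already excluded.
Business days: 305 − 3 = 302.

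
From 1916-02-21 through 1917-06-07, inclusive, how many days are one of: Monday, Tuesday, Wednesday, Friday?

1916-02-21 is a Monday.
That's 473 days from start to end, counting both.
473 = 7 × 67 + 4, so there are 67 full weeks plus 4 extra days.
Each full week contributes 4 days from the set (Mon, Tue, Wed, Fri): 67 × 4 = 268.
The 4 extra days are Mon, Tue, Wed, Thu — 3 of them qualify.
Total: 268 + 3 = 271.

271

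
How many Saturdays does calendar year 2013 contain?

52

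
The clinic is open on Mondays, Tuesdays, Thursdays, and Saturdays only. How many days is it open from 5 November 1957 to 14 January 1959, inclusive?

249

5 November 1957 is a Tuesday.
That's 436 days from start to end, counting both.
436 = 7 × 62 + 2, so there are 62 full weeks plus 2 extra days.
Each full week contributes 4 days from the set (Mon, Tue, Thu, Sat): 62 × 4 = 248.
The 2 extra days are Tue, Wed — 1 of them qualifies.
Total: 248 + 1 = 249.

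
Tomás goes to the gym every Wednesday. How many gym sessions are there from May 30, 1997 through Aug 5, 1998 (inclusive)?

62 Wednesdays

May 30, 1997 is a Friday.
From May 30, 1997 to Aug 5, 1998 is 433 days inclusive.
433 = 7 × 61 + 6, so there are 61 full weeks plus 6 extra days.
Each full week contributes one Wednesday: 61 so far.
The 6 extra days are Friday, Saturday, Sunday, Monday, Tuesday, Wednesday — 1 of them qualifies.
Total: 61 + 1 = 62.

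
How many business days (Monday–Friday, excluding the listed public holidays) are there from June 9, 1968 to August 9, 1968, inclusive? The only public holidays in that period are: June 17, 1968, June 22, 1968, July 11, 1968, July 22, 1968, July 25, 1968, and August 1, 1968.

40 business days

June 9, 1968 is a Sunday.
That's 62 days from start to end, counting both.
62 = 7 × 8 + 6, so there are 8 full weeks plus 6 extra days.
Each full week contributes 5 weekdays (Mon–Fri): 8 × 5 = 40.
The 6 extra days are Sun, Mon, Tue, Wed, Thu, Fri — 5 of them qualify.
Total: 40 + 5 = 45.
Holidays: June 17, 1968 (Mon); June 22, 1968 (Sat); July 11, 1968 (Thu); July 22, 1968 (Mon); July 25, 1968 (Thu); August 1, 1968 (Thu).
5 of the 6 holidays fall on weekdays; the rest are weekends and were already excluded.
Business days: 45 − 5 = 40.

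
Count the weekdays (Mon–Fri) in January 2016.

Jan 1, 2016 is a Friday.
From Jan 1, 2016 to Jan 31, 2016 is 31 days inclusive.
31 = 7 × 4 + 3, so there are 4 full weeks plus 3 extra days.
Each full week contributes 5 weekdays (Mon–Fri): 4 × 5 = 20.
The 3 extra days are Fri, Sat, Sun — 1 of them qualifies.
Total: 20 + 1 = 21.

21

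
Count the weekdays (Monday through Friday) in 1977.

1 January 1977 is a Saturday.
That's 365 days from start to end, counting both.
365 = 7 × 52 + 1, so there are 52 full weeks plus 1 extra day.
Each full week contributes 5 weekdays (Mon–Fri): 52 × 5 = 260.
The 1 extra day is Sat — none qualify.
Total: 260 + 0 = 260.

260 weekdays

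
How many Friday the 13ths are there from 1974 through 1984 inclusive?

Friday-the-13ths by year:
1974: Sep, Dec
1975: Jun
1976: Feb, Aug
1977: May
1978: Jan, Oct
1979: Apr, Jul
1980: Jun
1981: Feb, Mar, Nov
1982: Aug
1983: May
1984: Jan, Apr, Jul

19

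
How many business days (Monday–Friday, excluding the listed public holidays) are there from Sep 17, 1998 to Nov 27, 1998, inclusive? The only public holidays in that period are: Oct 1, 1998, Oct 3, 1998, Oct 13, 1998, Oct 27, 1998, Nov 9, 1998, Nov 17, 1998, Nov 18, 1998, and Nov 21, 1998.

46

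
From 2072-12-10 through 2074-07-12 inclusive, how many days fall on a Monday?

83

2072-12-10 is a Saturday.
The range spans 580 days (inclusive of both endpoints).
580 = 7 × 82 + 6, so there are 82 full weeks plus 6 extra days.
Each full week contributes one Monday: 82 so far.
The 6 extra days are Sat, Sun, Mon, Tue, Wed, Thu — 1 of them qualifies.
Total: 82 + 1 = 83.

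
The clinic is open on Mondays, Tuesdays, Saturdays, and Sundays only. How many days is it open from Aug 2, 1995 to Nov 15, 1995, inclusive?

Aug 2, 1995 is a Wednesday.
That's 106 days from start to end, counting both.
106 = 7 × 15 + 1, so there are 15 full weeks plus 1 extra day.
Each full week contributes 4 days from the set (Mon, Tue, Sat, Sun): 15 × 4 = 60.
The 1 extra day is Wed — none qualify.
Total: 60 + 0 = 60.

60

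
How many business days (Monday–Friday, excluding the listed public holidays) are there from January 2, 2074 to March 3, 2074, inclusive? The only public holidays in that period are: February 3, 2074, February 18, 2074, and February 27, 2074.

43

January 2, 2074 is a Tuesday.
The range spans 61 days (inclusive of both endpoints).
61 = 7 × 8 + 5, so there are 8 full weeks plus 5 extra days.
Each full week contributes 5 weekdays (Mon–Fri): 8 × 5 = 40.
The 5 extra days are Tuesday, Wednesday, Thursday, Friday, Saturday — 4 of them qualify.
Total: 40 + 4 = 44.
Holidays: February 3, 2074 (Sat); February 18, 2074 (Sun); February 27, 2074 (Tue).
1 of the 3 holidays fall on weekdays; the rest are weekends and were already excluded.
Business days: 44 − 1 = 43.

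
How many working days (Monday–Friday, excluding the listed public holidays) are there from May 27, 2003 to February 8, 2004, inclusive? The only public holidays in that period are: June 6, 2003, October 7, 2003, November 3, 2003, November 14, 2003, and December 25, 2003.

May 27, 2003 is a Tuesday.
That's 258 days from start to end, counting both.
258 = 7 × 36 + 6, so there are 36 full weeks plus 6 extra days.
Each full week contributes 5 weekdays (Mon–Fri): 36 × 5 = 180.
The 6 extra days are Tuesday, Wednesday, Thursday, Friday, Saturday, Sunday — 4 of them qualify.
Total: 180 + 4 = 184.
Holidays: June 6, 2003 (Fri); October 7, 2003 (Tue); November 3, 2003 (Mon); November 14, 2003 (Fri); December 25, 2003 (Thu).
All 5 holidays fall on weekdays, so subtract 5.
Business days: 184 − 5 = 179.

179 working days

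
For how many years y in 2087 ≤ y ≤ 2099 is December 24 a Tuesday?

1

Day of week of December 24 in each year:
2087: Wed, 2088: Fri, 2089: Sat, 2090: Sun, 2091: Mon, 2092: Wed, 2093: Thu, 2094: Fri, 2095: Sat, 2096: Mon, 2097: Tue ✓, 2098: Wed, 2099: Thu
Tuesdays: 2097.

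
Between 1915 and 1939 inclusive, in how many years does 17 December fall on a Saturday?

4

Day of week of December 17 in each year:
1915: Fri, 1916: Sun, 1917: Mon, 1918: Tue, 1919: Wed, 1920: Fri, 1921: Sat ✓, 1922: Sun, 1923: Mon, 1924: Wed, 1925: Thu, 1926: Fri, 1927: Sat ✓, 1928: Mon, 1929: Tue, 1930: Wed, 1931: Thu, 1932: Sat ✓, 1933: Sun, 1934: Mon, 1935: Tue, 1936: Thu, 1937: Fri, 1938: Sat ✓, 1939: Sun
Saturdays: 1921, 1927, 1932, 1938.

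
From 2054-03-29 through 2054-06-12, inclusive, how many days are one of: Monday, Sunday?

2054-03-29 is a Sunday.
That's 76 days from start to end, counting both.
76 = 7 × 10 + 6, so there are 10 full weeks plus 6 extra days.
Each full week contributes 2 days from the set (Mon, Sun): 10 × 2 = 20.
The 6 extra days are Sun, Mon, Tue, Wed, Thu, Fri — 2 of them qualify.
Total: 20 + 2 = 22.

22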